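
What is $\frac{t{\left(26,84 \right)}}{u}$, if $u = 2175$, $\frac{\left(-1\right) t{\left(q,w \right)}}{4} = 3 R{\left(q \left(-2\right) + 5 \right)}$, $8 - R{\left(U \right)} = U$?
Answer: $- \frac{44}{145} \approx -0.30345$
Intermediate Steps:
$R{\left(U \right)} = 8 - U$
$t{\left(q,w \right)} = -36 - 24 q$ ($t{\left(q,w \right)} = - 4 \cdot 3 \left(8 - \left(q \left(-2\right) + 5\right)\right) = - 4 \cdot 3 \left(8 - \left(- 2 q + 5\right)\right) = - 4 \cdot 3 \left(8 - \left(5 - 2 q\right)\right) = - 4 \cdot 3 \left(8 + \left(-5 + 2 q\right)\right) = - 4 \cdot 3 \left(3 + 2 q\right) = - 4 \left(9 + 6 q\right) = -36 - 24 q$)
$\frac{t{\left(26,84 \right)}}{u} = \frac{-36 - 624}{2175} = \left(-36 - 624\right) \frac{1}{2175} = \left(-660\right) \frac{1}{2175} = - \frac{44}{145}$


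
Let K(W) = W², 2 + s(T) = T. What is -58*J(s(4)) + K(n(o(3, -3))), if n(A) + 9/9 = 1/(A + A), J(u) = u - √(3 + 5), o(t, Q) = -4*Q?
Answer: -66287/576 + 116*√2 ≈ 48.967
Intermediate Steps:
s(T) = -2 + T
J(u) = u - 2*√2 (J(u) = u - √8 = u - 2*√2)
n(A) = -1 + 1/(2*A) (n(A) = -1 + 1/(A + A) = -1 + 1/(2*A))
-58*J(s(4)) + K(n(o(3, -3))) = -58*((-2 + 4) - 2*√2) + ((½ - (-4)*(-3))/((-4*(-3))))² = -58*(2 - 2*√2) + ((½ - 1*12)/12)² = (-116 + 116*√2) + ((½ - 12)/12)² = (-116 + 116*√2) + ((1/12)*(-23/2))² = (-116 + 116*√2) + (-23/24)² = (-116 + 116*√2) + 529/576 = -66287/576 + 116*√2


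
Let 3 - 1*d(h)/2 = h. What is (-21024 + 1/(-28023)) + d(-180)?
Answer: -578899135/28023 ≈ -20658.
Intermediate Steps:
d(h) = 6 - 2*h
(-21024 + 1/(-28023)) + d(-180) = (-21024 + 1/(-28023)) + (6 - 2*(-180)) = (-21024 - 1/28023) + (6 + 360) = -589155553/28023 + 366 = -578899135/28023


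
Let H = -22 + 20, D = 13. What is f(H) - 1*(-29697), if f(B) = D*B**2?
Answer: 29749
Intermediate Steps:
H = -2
f(B) = 13*B**2
f(H) - 1*(-29697) = 13*(-2)**2 - 1*(-29697) = 13*4 + 29697 = 52 + 29697 = 29749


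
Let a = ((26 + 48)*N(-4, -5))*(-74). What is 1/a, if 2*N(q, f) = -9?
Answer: 1/24642 ≈ 4.0581e-5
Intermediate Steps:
N(q, f) = -9/2 (N(q, f) = (½)*(-9) = -9/2)
a = 24642 (a = ((26 + 48)*(-9/2))*(-74) = (74*(-9/2))*(-74) = -333*(-74) = 24642)
1/a = 1/24642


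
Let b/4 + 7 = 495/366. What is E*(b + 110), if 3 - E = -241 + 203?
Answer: 218612/61 ≈ 3583.8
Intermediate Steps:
b = -1378/61 (b = -28 + 4*(495/366) = -28 + 4*(495*(1/366)) = -28 + 4*(165/122) = -28 + 330/61 = -1378/61 ≈ -22.590)
E = 41 (E = 3 - (-241 + 203) = 3 - 1*(-38) = 3 + 38 = 41)
E*(b + 110) = 41*(-1378/61 + 110) = 41*(5332/61) = 218612/61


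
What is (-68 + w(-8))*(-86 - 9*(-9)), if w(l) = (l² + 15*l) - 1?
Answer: 625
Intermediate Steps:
w(l) = -1 + l² + 15*l
(-68 + w(-8))*(-86 - 9*(-9)) = (-68 + (-1 + (-8)² + 15*(-8)))*(-86 - 9*(-9)) = (-68 + (-1 + 64 - 120))*(-86 - 1*(-81)) = (-68 - 57)*(-86 + 81) = -125*(-5) = 625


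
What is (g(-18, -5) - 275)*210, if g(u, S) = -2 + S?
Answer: -59220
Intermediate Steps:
(g(-18, -5) - 275)*210 = ((-2 - 5) - 275)*210 = (-7 - 275)*210 = -282*210 = -59220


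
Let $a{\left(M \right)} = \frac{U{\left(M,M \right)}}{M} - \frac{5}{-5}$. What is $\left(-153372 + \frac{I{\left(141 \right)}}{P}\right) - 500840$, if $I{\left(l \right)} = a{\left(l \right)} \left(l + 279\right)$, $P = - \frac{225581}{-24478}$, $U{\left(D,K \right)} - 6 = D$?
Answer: $- \frac{6935169514124}{10602307} \approx -6.5412 \cdot 10^{5}$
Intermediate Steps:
$U{\left(D,K \right)} = 6 + D$
$P = \frac{225581}{24478}$ ($P = \left(-225581\right) \left(- \frac{1}{24478}\right) = \frac{225581}{24478} \approx 9.2157$)
$a{\left(M \right)} = 1 + \frac{6 + M}{M}$ ($a{\left(M \right)} = \frac{6 + M}{M} - \frac{5}{-5} = \frac{6 + M}{M} - -1 = \frac{6 + M}{M} + 1 = 1 + \frac{6 + M}{M}$)
$I{\left(l \right)} = \left(2 + \frac{6}{l}\right) \left(279 + l\right)$ ($I{\left(l \right)} = \left(2 + \frac{6}{l}\right) \left(l + 279\right) = \left(2 + \frac{6}{l}\right) \left(279 + l\right)$)
$\left(-153372 + \frac{I{\left(141 \right)}}{P}\right) - 500840 = \left(-153372 + \frac{564 + 2 \cdot 141 + \frac{1674}{141}}{\frac{225581}{24478}}\right) - 500840 = \left(-153372 + \left(564 + 282 + 1674 \cdot \frac{1}{141}\right) \frac{24478}{225581}\right) - 500840 = \left(-153372 + \left(564 + 282 + \frac{558}{47}\right) \frac{24478}{225581}\right) - 500840 = \left(-153372 + \frac{40320}{47} \cdot \frac{24478}{225581}\right) - 500840 = \left(-153372 + \frac{986952960}{10602307}\right) - 500840 = - \frac{1625110076244}{10602307} - 500840 = - \frac{6935169514124}{10602307}$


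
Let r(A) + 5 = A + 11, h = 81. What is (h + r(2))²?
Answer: 7921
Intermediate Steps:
r(A) = 6 + A (r(A) = -5 + (A + 11) = -5 + (11 + A) = 6 + A)
(h + r(2))² = (81 + (6 + 2))² = (81 + 8)² = 89² = 7921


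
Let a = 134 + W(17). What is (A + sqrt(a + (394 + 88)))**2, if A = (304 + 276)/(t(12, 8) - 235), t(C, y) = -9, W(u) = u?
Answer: 2376418/3721 - 290*sqrt(633)/61 ≈ 519.04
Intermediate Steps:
a = 151 (a = 134 + 17 = 151)
A = -145/61 (A = (304 + 276)/(-9 - 235) = 580/(-244) = 580*(-1/244) = -145/61 ≈ -2.3770)
(A + sqrt(a + (394 + 88)))**2 = (-145/61 + sqrt(151 + (394 + 88)))**2 = (-145/61 + sqrt(151 + 482))**2 = (-145/61 + sqrt(633))**2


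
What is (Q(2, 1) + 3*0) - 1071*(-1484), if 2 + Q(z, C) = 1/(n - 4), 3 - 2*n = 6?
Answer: 17482980/11 ≈ 1.5894e+6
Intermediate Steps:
n = -3/2 (n = 3/2 - ½*6 = 3/2 - 3 = -3/2 ≈ -1.5000)
Q(z, C) = -24/11 (Q(z, C) = -2 + 1/(-3/2 - 4) = -2 + 1/(-11/2) = -2 - 2/11 = -24/11)
(Q(2, 1) + 3*0) - 1071*(-1484) = (-24/11 + 3*0) - 1071*(-1484) = (-24/11 + 0) + 1589364 = -24/11 + 1589364 = 17482980/11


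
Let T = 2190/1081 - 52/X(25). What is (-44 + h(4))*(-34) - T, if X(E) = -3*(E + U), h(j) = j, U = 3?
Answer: 30813317/22701 ≈ 1357.4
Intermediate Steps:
X(E) = -9 - 3*E (X(E) = -3*(E + 3) = -3*(3 + E) = -9 - 3*E)
T = 60043/22701 (T = 2190/1081 - 52/(-9 - 3*25) = 2190*(1/1081) - 52/(-9 - 75) = 2190/1081 - 52/(-84) = 2190/1081 - 52*(-1/84) = 2190/1081 + 13/21 = 60043/22701 ≈ 2.6450)
(-44 + h(4))*(-34) - T = (-44 + 4)*(-34) - 1*60043/22701 = -40*(-34) - 60043/22701 = 1360 - 60043/22701 = 30813317/22701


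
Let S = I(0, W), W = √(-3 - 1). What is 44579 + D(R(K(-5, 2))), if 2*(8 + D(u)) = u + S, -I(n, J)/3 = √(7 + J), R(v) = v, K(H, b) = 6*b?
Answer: 44577 - 3*√(7 + 2*I)/2 ≈ 44573.0 - 0.56136*I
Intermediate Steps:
W = 2*I (W = √(-4) = 2*I ≈ 2.0*I)
I(n, J) = -3*√(7 + J)
S = -3*√(7 + 2*I) ≈ -8.0163 - 1.1227*I
D(u) = -8 + u/2 - 3*√(7 + 2*I)/2 (D(u) = -8 + (u - 3*√(7 + 2*I))/2 = -8 + (u/2 - 3*√(7 + 2*I)/2) = -8 + u/2 - 3*√(7 + 2*I)/2)
44579 + D(R(K(-5, 2))) = 44579 + (-8 + (6*2)/2 - 3*√(7 + 2*I)/2) = 44579 + (-8 + (½)*12 - 3*√(7 + 2*I)/2) = 44579 + (-8 + 6 - 3*√(7 + 2*I)/2) = 44579 + (-2 - 3*√(7 + 2*I)/2) = 44577 - 3*√(7 + 2*I)/2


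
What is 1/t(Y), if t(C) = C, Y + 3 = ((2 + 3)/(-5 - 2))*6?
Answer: -7/51 ≈ -0.13725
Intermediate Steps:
Y = -51/7 (Y = -3 + ((2 + 3)/(-5 - 2))*6 = -3 + (5/(-7))*6 = -3 + (5*(-⅐))*6 = -3 - 5/7*6 = -3 - 30/7 = -51/7 ≈ -7.2857)
1/t(Y) = 1/(-51/7) = -7/51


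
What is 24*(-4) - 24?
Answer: -120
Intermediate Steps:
24*(-4) - 24 = -96 - 24 = -120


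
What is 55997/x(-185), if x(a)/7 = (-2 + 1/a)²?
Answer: 1916497325/963487 ≈ 1989.1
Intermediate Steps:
x(a) = 7*(-2 + 1/a)²
55997/x(-185) = 55997/((7*(-1 + 2*(-185))²/(-185)²)) = 55997/((7*(1/34225)*(-1 - 370)²)) = 55997/((7*(1/34225)*(-371)²)) = 55997/((7*(1/34225)*137641)) = 55997/(963487/34225) = 55997*(34225/963487) = 1916497325/963487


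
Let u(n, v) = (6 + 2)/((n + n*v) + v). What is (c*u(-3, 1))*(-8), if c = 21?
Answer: 1344/5 ≈ 268.80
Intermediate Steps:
u(n, v) = 8/(n + v + n*v)
(c*u(-3, 1))*(-8) = (21*(8/(-3 + 1 - 3*1)))*(-8) = (21*(8/(-3 + 1 - 3)))*(-8) = (21*(8/(-5)))*(-8) = (21*(8*(-⅕)))*(-8) = (21*(-8/5))*(-8) = -168/5*(-8) = 1344/5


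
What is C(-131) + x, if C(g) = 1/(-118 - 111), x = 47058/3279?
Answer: 3591001/250297 ≈ 14.347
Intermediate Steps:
x = 15686/1093 (x = 47058*(1/3279) = 15686/1093 ≈ 14.351)
C(g) = -1/229 (C(g) = 1/(-229) = -1/229)
C(-131) + x = -1/229 + 15686/1093 = 3591001/250297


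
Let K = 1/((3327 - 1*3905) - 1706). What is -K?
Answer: 1/2284 ≈ 0.00043783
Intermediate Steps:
K = -1/2284 (K = 1/((3327 - 3905) - 1706) = 1/(-578 - 1706) = 1/(-2284) = -1/2284 ≈ -0.00043783)
-K = -1*(-1/2284) = 1/2284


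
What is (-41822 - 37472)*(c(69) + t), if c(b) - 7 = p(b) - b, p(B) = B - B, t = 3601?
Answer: -280621466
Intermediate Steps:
p(B) = 0
c(b) = 7 - b (c(b) = 7 + (0 - b) = 7 - b)
(-41822 - 37472)*(c(69) + t) = (-41822 - 37472)*((7 - 1*69) + 3601) = -79294*((7 - 69) + 3601) = -79294*(-62 + 3601) = -79294*3539 = -280621466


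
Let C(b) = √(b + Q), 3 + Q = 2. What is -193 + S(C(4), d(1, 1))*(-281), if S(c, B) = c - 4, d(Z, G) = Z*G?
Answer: 931 - 281*√3 ≈ 444.29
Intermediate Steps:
Q = -1 (Q = -3 + 2 = -1)
C(b) = √(-1 + b) (C(b) = √(b - 1) = √(-1 + b))
d(Z, G) = G*Z
S(c, B) = -4 + c
-193 + S(C(4), d(1, 1))*(-281) = -193 + (-4 + √(-1 + 4))*(-281) = -193 + (-4 + √3)*(-281) = -193 + (1124 - 281*√3) = 931 - 281*√3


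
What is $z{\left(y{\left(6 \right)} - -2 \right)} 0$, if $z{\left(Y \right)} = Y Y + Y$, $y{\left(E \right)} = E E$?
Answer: $0$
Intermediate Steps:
$y{\left(E \right)} = E^{2}$
$z{\left(Y \right)} = Y + Y^{2}$ ($z{\left(Y \right)} = Y^{2} + Y = Y + Y^{2}$)
$z{\left(y{\left(6 \right)} - -2 \right)} 0 = \left(6^{2} - -2\right) \left(1 - \left(-2 - 6^{2}\right)\right) 0 = \left(36 + 2\right) \left(1 + \left(36 + 2\right)\right) 0 = 38 \left(1 + 38\right) 0 = 38 \cdot 39 \cdot 0 = 1482 \cdot 0 = 0$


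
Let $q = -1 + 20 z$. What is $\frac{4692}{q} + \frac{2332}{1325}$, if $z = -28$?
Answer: $- \frac{1816}{275} \approx -6.6036$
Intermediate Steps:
$q = -561$ ($q = -1 + 20 \left(-28\right) = -1 - 560 = -561$)
$\frac{4692}{q} + \frac{2332}{1325} = \frac{4692}{-561} + \frac{2332}{1325} = 4692 \left(- \frac{1}{561}\right) + 2332 \cdot \frac{1}{1325} = - \frac{92}{11} + \frac{44}{25} = - \frac{1816}{275}$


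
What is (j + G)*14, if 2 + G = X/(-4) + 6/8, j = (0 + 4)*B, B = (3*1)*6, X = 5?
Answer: 973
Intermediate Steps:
B = 18 (B = 3*6 = 18)
j = 72 (j = (0 + 4)*18 = 4*18 = 72)
G = -5/2 (G = -2 + (5/(-4) + 6/8) = -2 + (5*(-¼) + 6*(⅛)) = -2 + (-5/4 + ¾) = -2 - ½ = -5/2 ≈ -2.5000)
(j + G)*14 = (72 - 5/2)*14 = (139/2)*14 = 973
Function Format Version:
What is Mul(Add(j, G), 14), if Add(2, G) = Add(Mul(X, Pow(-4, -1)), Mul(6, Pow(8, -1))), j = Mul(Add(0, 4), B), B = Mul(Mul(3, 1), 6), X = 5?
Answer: 973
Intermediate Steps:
B = 18 (B = Mul(3, 6) = 18)
j = 72 (j = Mul(Add(0, 4), 18) = Mul(4, 18) = 72)
G = Rational(-5, 2) (G = Add(-2, Add(Mul(5, Pow(-4, -1)), Mul(6, Pow(8, -1)))) = Add(-2, Add(Mul(5, Rational(-1, 4)), Mul(6, Rational(1, 8)))) = Add(-2, Add(Rational(-5, 4), Rational(3, 4))) = Add(-2, Rational(-1, 2)) = Rational(-5, 2) ≈ -2.5000)
Mul(Add(j, G), 14) = Mul(Add(72, Rational(-5, 2)), 14) = Mul(Rational(139, 2), 14) = 973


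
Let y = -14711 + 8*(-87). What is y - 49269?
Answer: -64676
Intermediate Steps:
y = -15407 (y = -14711 - 696 = -15407)
y - 49269 = -15407 - 49269 = -64676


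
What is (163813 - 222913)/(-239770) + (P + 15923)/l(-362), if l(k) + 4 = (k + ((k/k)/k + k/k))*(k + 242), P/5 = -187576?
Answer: -3954807188049/187985818112 ≈ -21.038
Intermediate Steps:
P = -937880 (P = 5*(-187576) = -937880)
l(k) = -4 + (242 + k)*(1 + k + 1/k) (l(k) = -4 + (k + ((k/k)/k + k/k))*(k + 242) = -4 + (k + (1/k + 1))*(242 + k) = -4 + (k + (1 + 1/k))*(242 + k) = -4 + (1 + k + 1/k)*(242 + k) = -4 + (242 + k)*(1 + k + 1/k))
(163813 - 222913)/(-239770) + (P + 15923)/l(-362) = (163813 - 222913)/(-239770) + (-937880 + 15923)/(239 + (-362)² + 242/(-362) + 243*(-362)) = -59100*(-1/239770) - 921957/(239 + 131044 + 242*(-1/362) - 87966) = 5910/23977 - 921957/(239 + 131044 - 121/181 - 87966) = 5910/23977 - 921957/7840256/181 = 5910/23977 - 921957*181/7840256 = 5910/23977 - 166874217/7840256 = -3954807188049/187985818112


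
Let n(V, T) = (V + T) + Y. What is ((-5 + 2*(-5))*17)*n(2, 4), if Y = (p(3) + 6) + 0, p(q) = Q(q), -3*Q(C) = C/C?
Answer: -2975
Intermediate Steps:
Q(C) = -⅓ (Q(C) = -C/(3*C) = -⅓*1 = -⅓)
p(q) = -⅓
Y = 17/3 (Y = (-⅓ + 6) + 0 = 17/3 + 0 = 17/3 ≈ 5.6667)
n(V, T) = 17/3 + T + V (n(V, T) = (V + T) + 17/3 = (T + V) + 17/3 = 17/3 + T + V)
((-5 + 2*(-5))*17)*n(2, 4) = ((-5 + 2*(-5))*17)*(17/3 + 4 + 2) = ((-5 - 10)*17)*(35/3) = -15*17*(35/3) = -255*35/3 = -2975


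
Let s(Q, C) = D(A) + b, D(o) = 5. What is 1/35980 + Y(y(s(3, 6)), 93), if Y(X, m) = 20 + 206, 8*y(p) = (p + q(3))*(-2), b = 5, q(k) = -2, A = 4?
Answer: 8131481/35980 ≈ 226.00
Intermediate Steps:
s(Q, C) = 10 (s(Q, C) = 5 + 5 = 10)
y(p) = ½ - p/4 (y(p) = ((p - 2)*(-2))/8 = ((-2 + p)*(-2))/8 = (4 - 2*p)/8 = ½ - p/4)
Y(X, m) = 226
1/35980 + Y(y(s(3, 6)), 93) = 1/35980 + 226 = 8131481/35980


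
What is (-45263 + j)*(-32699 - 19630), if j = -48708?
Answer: 4917408459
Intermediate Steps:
(-45263 + j)*(-32699 - 19630) = (-45263 - 48708)*(-32699 - 19630) = -93971*(-52329) = 4917408459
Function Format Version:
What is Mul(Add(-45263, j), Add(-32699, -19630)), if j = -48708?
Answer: 4917408459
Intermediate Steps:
Mul(Add(-45263, j), Add(-32699, -19630)) = Mul(Add(-45263, -48708), Add(-32699, -19630)) = Mul(-93971, -52329) = 4917408459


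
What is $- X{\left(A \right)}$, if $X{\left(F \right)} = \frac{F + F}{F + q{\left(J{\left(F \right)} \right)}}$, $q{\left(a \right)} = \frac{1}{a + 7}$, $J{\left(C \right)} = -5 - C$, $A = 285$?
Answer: $- \frac{80655}{40327} \approx -2.0$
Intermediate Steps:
$q{\left(a \right)} = \frac{1}{7 + a}$
$X{\left(F \right)} = \frac{2 F}{F + \frac{1}{2 - F}}$ ($X{\left(F \right)} = \frac{F + F}{F + \frac{1}{7 - \left(5 + F\right)}} = \frac{2 F}{F + \frac{1}{2 - F}}$)
$- X{\left(A \right)} = - \frac{2 \cdot 285 \left(-2 + 285\right)}{-1 + 285 \left(-2 + 285\right)} = - \frac{2 \cdot 285 \cdot 283}{-1 + 285 \cdot 283} = - \frac{2 \cdot 285 \cdot 283}{-1 + 80655} = - \frac{2 \cdot 285 \cdot 283}{80654} = \left(-1\right) \frac{80655}{40327} = - \frac{80655}{40327}$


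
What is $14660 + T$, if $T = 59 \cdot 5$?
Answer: $14955$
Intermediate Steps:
$T = 295$
$14660 + T = 14660 + 295 = 14955$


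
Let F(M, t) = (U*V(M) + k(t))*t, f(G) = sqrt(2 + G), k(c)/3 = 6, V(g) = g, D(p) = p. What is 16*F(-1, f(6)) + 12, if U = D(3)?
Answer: 12 + 480*sqrt(2) ≈ 690.82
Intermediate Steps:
k(c) = 18 (k(c) = 3*6 = 18)
U = 3
F(M, t) = t*(18 + 3*M) (F(M, t) = (3*M + 18)*t = (18 + 3*M)*t = t*(18 + 3*M))
16*F(-1, f(6)) + 12 = 16*(3*sqrt(2 + 6)*(6 - 1)) + 12 = 16*(3*sqrt(8)*5) + 12 = 16*(3*(2*sqrt(2))*5) + 12 = 16*(30*sqrt(2)) + 12 = 480*sqrt(2) + 12 = 12 + 480*sqrt(2)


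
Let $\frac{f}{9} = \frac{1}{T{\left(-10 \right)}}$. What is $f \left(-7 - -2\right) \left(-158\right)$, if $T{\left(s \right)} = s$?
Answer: $-711$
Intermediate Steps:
$f = - \frac{9}{10}$ ($f = \frac{9}{-10} = 9 \left(- \frac{1}{10}\right) = - \frac{9}{10} \approx -0.9$)
$f \left(-7 - -2\right) \left(-158\right) = - \frac{9 \left(-7 - -2\right)}{10} \left(-158\right) = - \frac{9 \left(-7 + 2\right)}{10} \left(-158\right) = \left(- \frac{9}{10}\right) \left(-5\right) \left(-158\right) = \frac{9}{2} \left(-158\right) = -711$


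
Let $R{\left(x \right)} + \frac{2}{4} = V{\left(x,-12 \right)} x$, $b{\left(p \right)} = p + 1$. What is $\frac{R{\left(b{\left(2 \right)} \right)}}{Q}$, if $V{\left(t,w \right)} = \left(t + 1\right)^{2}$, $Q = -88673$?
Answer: $- \frac{5}{9334} \approx -0.00053568$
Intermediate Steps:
$V{\left(t,w \right)} = \left(1 + t\right)^{2}$
$b{\left(p \right)} = 1 + p$
$R{\left(x \right)} = - \frac{1}{2} + x \left(1 + x\right)^{2}$ ($R{\left(x \right)} = - \frac{1}{2} + \left(1 + x\right)^{2} x = - \frac{1}{2} + x \left(1 + x\right)^{2}$)
$\frac{R{\left(b{\left(2 \right)} \right)}}{Q} = \frac{- \frac{1}{2} + \left(1 + 2\right) \left(1 + \left(1 + 2\right)\right)^{2}}{-88673} = \left(- \frac{1}{2} + 3 \left(1 + 3\right)^{2}\right) \left(- \frac{1}{88673}\right) = \left(- \frac{1}{2} + 3 \cdot 4^{2}\right) \left(- \frac{1}{88673}\right) = \left(- \frac{1}{2} + 3 \cdot 16\right) \left(- \frac{1}{88673}\right) = \left(- \frac{1}{2} + 48\right) \left(- \frac{1}{88673}\right) = \frac{95}{2} \left(- \frac{1}{88673}\right) = - \frac{5}{9334}$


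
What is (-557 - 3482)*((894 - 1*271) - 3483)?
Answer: 11551540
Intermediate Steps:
(-557 - 3482)*((894 - 1*271) - 3483) = -4039*((894 - 271) - 3483) = -4039*(623 - 3483) = -4039*(-2860) = 11551540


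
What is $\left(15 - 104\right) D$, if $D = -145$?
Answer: $12905$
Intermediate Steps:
$\left(15 - 104\right) D = \left(15 - 104\right) \left(-145\right) = \left(-89\right) \left(-145\right) = 12905$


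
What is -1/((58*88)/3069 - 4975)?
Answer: 279/1387561 ≈ 0.00020107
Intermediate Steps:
-1/((58*88)/3069 - 4975) = -1/(5104*(1/3069) - 4975) = -1/(464/279 - 4975) = -1/(-1387561/279) = -1*(-279/1387561) = 279/1387561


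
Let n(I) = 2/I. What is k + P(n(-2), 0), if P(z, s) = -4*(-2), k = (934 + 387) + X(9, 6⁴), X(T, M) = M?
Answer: 2625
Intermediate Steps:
k = 2617 (k = (934 + 387) + 6⁴ = 1321 + 1296 = 2617)
P(z, s) = 8
k + P(n(-2), 0) = 2617 + 8 = 2625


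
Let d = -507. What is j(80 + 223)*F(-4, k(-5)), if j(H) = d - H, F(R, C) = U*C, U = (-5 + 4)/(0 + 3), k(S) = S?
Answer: -1350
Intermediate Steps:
U = -⅓ (U = -1/3 = -1*⅓ = -⅓ ≈ -0.33333)
F(R, C) = -C/3
j(H) = -507 - H
j(80 + 223)*F(-4, k(-5)) = (-507 - (80 + 223))*(-⅓*(-5)) = (-507 - 1*303)*(5/3) = (-507 - 303)*(5/3) = -810*5/3 = -1350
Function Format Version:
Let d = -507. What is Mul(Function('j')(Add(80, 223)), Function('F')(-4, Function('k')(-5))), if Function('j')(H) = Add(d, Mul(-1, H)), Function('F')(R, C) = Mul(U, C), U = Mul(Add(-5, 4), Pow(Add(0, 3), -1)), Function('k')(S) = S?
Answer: -1350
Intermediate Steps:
U = Rational(-1, 3) (U = Mul(-1, Pow(3, -1)) = Mul(-1, Rational(1, 3)) = Rational(-1, 3) ≈ -0.33333)
Function('F')(R, C) = Mul(Rational(-1, 3), C)
Function('j')(H) = Add(-507, Mul(-1, H))
Mul(Function('j')(Add(80, 223)), Function('F')(-4, Function('k')(-5))) = Mul(Add(-507, Mul(-1, Add(80, 223))), Mul(Rational(-1, 3), -5)) = Mul(Add(-507, Mul(-1, 303)), Rational(5, 3)) = Mul(Add(-507, -303), Rational(5, 3)) = Mul(-810, Rational(5, 3)) = -1350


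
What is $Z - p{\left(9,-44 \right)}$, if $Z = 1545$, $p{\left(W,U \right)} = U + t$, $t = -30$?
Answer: $1619$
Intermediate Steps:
$p{\left(W,U \right)} = -30 + U$ ($p{\left(W,U \right)} = U - 30 = -30 + U$)
$Z - p{\left(9,-44 \right)} = 1545 - \left(-30 - 44\right) = 1545 - -74 = 1545 + 74 = 1619$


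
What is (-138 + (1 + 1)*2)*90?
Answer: -12060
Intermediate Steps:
(-138 + (1 + 1)*2)*90 = (-138 + 2*2)*90 = (-138 + 4)*90 = -134*90 = -12060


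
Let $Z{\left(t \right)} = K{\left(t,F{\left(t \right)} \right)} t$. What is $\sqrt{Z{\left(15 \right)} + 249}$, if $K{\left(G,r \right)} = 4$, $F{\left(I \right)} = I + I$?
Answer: $\sqrt{309} \approx 17.578$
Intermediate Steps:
$F{\left(I \right)} = 2 I$
$Z{\left(t \right)} = 4 t$
$\sqrt{Z{\left(15 \right)} + 249} = \sqrt{4 \cdot 15 + 249} = \sqrt{60 + 249} = \sqrt{309}$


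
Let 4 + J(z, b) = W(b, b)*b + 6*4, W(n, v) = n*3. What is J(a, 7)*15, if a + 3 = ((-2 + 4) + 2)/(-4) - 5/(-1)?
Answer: 2505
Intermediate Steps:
W(n, v) = 3*n
a = 1 (a = -3 + (((-2 + 4) + 2)/(-4) - 5/(-1)) = -3 + ((2 + 2)*(-¼) - 5*(-1)) = -3 + (4*(-¼) + 5) = -3 + (-1 + 5) = -3 + 4 = 1)
J(z, b) = 20 + 3*b² (J(z, b) = -4 + ((3*b)*b + 6*4) = -4 + (3*b² + 24) = -4 + (24 + 3*b²) = 20 + 3*b²)
J(a, 7)*15 = (20 + 3*7²)*15 = (20 + 3*49)*15 = (20 + 147)*15 = 167*15 = 2505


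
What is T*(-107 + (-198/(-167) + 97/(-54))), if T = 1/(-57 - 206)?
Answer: 970433/2371734 ≈ 0.40917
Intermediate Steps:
T = -1/263 (T = 1/(-263) = -1/263 ≈ -0.0038023)
T*(-107 + (-198/(-167) + 97/(-54))) = -(-107 + (-198/(-167) + 97/(-54)))/263 = -(-107 + (-198*(-1/167) + 97*(-1/54)))/263 = -(-107 + (198/167 - 97/54))/263 = -(-107 - 5507/9018)/263 = -1/263*(-970433/9018) = 970433/2371734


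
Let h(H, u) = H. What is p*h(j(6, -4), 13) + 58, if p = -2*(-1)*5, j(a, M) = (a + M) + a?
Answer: 138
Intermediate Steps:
j(a, M) = M + 2*a (j(a, M) = (M + a) + a = M + 2*a)
p = 10 (p = 2*5 = 10)
p*h(j(6, -4), 13) + 58 = 10*(-4 + 2*6) + 58 = 10*(-4 + 12) + 58 = 10*8 + 58 = 80 + 58 = 138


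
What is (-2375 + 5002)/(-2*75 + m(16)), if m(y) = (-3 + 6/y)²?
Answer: -2368/129 ≈ -18.357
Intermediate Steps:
(-2375 + 5002)/(-2*75 + m(16)) = (-2375 + 5002)/(-2*75 + 9*(-2 + 16)²/16²) = 2627/(-150 + 9*(1/256)*14²) = 2627/(-150 + 9*(1/256)*196) = 2627/(-150 + 441/64) = 2627/(-9159/64) = 2627*(-64/9159) = -2368/129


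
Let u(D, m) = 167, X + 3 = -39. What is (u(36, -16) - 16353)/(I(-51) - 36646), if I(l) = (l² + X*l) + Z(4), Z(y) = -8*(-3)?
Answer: 16186/31879 ≈ 0.50773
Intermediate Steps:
X = -42 (X = -3 - 39 = -42)
Z(y) = 24
I(l) = 24 + l² - 42*l (I(l) = (l² - 42*l) + 24 = 24 + l² - 42*l)
(u(36, -16) - 16353)/(I(-51) - 36646) = (167 - 16353)/((24 + (-51)² - 42*(-51)) - 36646) = -16186/((24 + 2601 + 2142) - 36646) = -16186/(4767 - 36646) = -16186/(-31879) = -16186*(-1/31879) = 16186/31879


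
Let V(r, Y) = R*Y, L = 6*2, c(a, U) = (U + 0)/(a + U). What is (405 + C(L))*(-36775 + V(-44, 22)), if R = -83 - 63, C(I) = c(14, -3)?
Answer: -178022124/11 ≈ -1.6184e+7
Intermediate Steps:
c(a, U) = U/(U + a)
L = 12
C(I) = -3/11 (C(I) = -3/(-3 + 14) = -3/11)
R = -146
V(r, Y) = -146*Y
(405 + C(L))*(-36775 + V(-44, 22)) = (405 - 3/11)*(-36775 - 146*22) = 4452*(-36775 - 3212)/11 = (4452/11)*(-39987) = -178022124/11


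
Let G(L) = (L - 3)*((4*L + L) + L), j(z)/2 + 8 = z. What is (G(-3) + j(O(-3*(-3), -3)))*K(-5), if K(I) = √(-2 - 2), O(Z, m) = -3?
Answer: 172*I ≈ 172.0*I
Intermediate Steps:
j(z) = -16 + 2*z
K(I) = 2*I (K(I) = √(-4) = 2*I)
G(L) = 6*L*(-3 + L) (G(L) = (-3 + L)*(5*L + L) = (-3 + L)*(6*L) = 6*L*(-3 + L))
(G(-3) + j(O(-3*(-3), -3)))*K(-5) = (6*(-3)*(-3 - 3) + (-16 + 2*(-3)))*(2*I) = (6*(-3)*(-6) + (-16 - 6))*(2*I) = (108 - 22)*(2*I) = 86*(2*I) = 172*I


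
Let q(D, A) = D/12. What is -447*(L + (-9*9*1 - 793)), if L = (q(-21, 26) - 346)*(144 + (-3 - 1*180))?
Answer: -22686591/4 ≈ -5.6716e+6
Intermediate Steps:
q(D, A) = D/12 (q(D, A) = D*(1/12) = D/12)
L = 54249/4 (L = ((1/12)*(-21) - 346)*(144 + (-3 - 1*180)) = (-7/4 - 346)*(144 + (-3 - 180)) = -1391*(144 - 183)/4 = -1391/4*(-39) = 54249/4 ≈ 13562.)
-447*(L + (-9*9*1 - 793)) = -447*(54249/4 + (-9*9*1 - 793)) = -447*(54249/4 + (-81*1 - 793)) = -447*(54249/4 + (-81 - 793)) = -447*(54249/4 - 874) = -447*50753/4 = -22686591/4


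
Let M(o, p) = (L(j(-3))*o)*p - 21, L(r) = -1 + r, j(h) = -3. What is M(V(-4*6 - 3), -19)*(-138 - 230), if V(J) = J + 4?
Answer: 650992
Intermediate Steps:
V(J) = 4 + J
M(o, p) = -21 - 4*o*p (M(o, p) = ((-1 - 3)*o)*p - 21 = (-4*o)*p - 21 = -4*o*p - 21 = -21 - 4*o*p)
M(V(-4*6 - 3), -19)*(-138 - 230) = (-21 - 4*(4 + (-4*6 - 3))*(-19))*(-138 - 230) = (-21 - 4*(4 + (-24 - 3))*(-19))*(-368) = (-21 - 4*(4 - 27)*(-19))*(-368) = (-21 - 4*(-23)*(-19))*(-368) = (-21 - 1748)*(-368) = -1769*(-368) = 650992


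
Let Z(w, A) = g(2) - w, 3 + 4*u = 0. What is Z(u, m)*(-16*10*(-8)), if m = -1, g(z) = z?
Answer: 3520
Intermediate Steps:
u = -¾ (u = -¾ + (¼)*0 = -¾ + 0 = -¾ ≈ -0.75000)
Z(w, A) = 2 - w
Z(u, m)*(-16*10*(-8)) = (2 - 1*(-¾))*(-16*10*(-8)) = (2 + ¾)*(-160*(-8)) = (11/4)*1280 = 3520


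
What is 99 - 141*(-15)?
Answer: 2214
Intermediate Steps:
99 - 141*(-15) = 99 + 2115 = 2214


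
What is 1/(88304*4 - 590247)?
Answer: -1/237031 ≈ -4.2189e-6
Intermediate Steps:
1/(88304*4 - 590247) = 1/(353216 - 590247) = 1/(-237031) = -1/237031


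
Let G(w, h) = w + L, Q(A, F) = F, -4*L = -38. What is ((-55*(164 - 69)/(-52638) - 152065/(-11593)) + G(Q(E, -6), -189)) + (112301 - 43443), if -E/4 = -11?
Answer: 21014789419318/305116167 ≈ 68875.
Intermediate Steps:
E = 44 (E = -4*(-11) = 44)
L = 19/2 (L = -¼*(-38) = 19/2 ≈ 9.5000)
G(w, h) = 19/2 + w (G(w, h) = w + 19/2 = 19/2 + w)
((-55*(164 - 69)/(-52638) - 152065/(-11593)) + G(Q(E, -6), -189)) + (112301 - 43443) = ((-55*(164 - 69)/(-52638) - 152065/(-11593)) + (19/2 - 6)) + (112301 - 43443) = ((-55*95*(-1/52638) - 152065*(-1/11593)) + 7/2) + 68858 = ((-5225*(-1/52638) + 152065/11593) + 7/2) + 68858 = ((5225/52638 + 152065/11593) + 7/2) + 68858 = (8064970895/610232334 + 7/2) + 68858 = 5100392032/305116167 + 68858 = 21014789419318/305116167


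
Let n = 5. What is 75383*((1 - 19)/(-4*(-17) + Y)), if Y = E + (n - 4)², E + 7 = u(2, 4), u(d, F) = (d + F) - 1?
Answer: -1356894/67 ≈ -20252.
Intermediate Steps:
u(d, F) = -1 + F + d (u(d, F) = (F + d) - 1 = -1 + F + d)
E = -2 (E = -7 + (-1 + 4 + 2) = -7 + 5 = -2)
Y = -1 (Y = -2 + (5 - 4)² = -2 + 1² = -2 + 1 = -1)
75383*((1 - 19)/(-4*(-17) + Y)) = 75383*((1 - 19)/(-4*(-17) - 1)) = 75383*(-18/(68 - 1)) = 75383*(-18/67) = -1356894/67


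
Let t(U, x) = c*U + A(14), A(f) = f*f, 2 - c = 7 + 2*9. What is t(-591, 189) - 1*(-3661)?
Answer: 17450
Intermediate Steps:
c = -23 (c = 2 - (7 + 2*9) = 2 - (7 + 18) = 2 - 1*25 = 2 - 25 = -23)
A(f) = f²
t(U, x) = 196 - 23*U (t(U, x) = -23*U + 14² = -23*U + 196 = 196 - 23*U)
t(-591, 189) - 1*(-3661) = (196 - 23*(-591)) - 1*(-3661) = (196 + 13593) + 3661 = 13789 + 3661 = 17450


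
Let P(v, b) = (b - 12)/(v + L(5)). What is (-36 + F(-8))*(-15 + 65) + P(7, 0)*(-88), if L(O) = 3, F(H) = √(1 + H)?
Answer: -8472/5 + 50*I*√7 ≈ -1694.4 + 132.29*I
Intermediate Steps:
P(v, b) = (-12 + b)/(3 + v) (P(v, b) = (b - 12)/(v + 3) = (-12 + b)/(3 + v))
(-36 + F(-8))*(-15 + 65) + P(7, 0)*(-88) = (-36 + √(1 - 8))*(-15 + 65) + ((-12 + 0)/(3 + 7))*(-88) = (-36 + √(-7))*50 + (-12/10)*(-88) = (-36 + I*√7)*50 + ((⅒)*(-12))*(-88) = (-1800 + 50*I*√7) - 6/5*(-88) = (-1800 + 50*I*√7) + 528/5 = -8472/5 + 50*I*√7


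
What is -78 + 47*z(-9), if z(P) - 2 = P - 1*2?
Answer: -501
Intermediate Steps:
z(P) = P (z(P) = 2 + (P - 1*2) = 2 + (P - 2) = 2 + (-2 + P) = P)
-78 + 47*z(-9) = -78 + 47*(-9) = -78 - 423 = -501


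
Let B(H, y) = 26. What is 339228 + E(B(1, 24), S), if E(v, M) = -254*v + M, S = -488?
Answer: 332136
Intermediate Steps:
E(v, M) = M - 254*v
339228 + E(B(1, 24), S) = 339228 + (-488 - 254*26) = 339228 + (-488 - 6604) = 339228 - 7092 = 332136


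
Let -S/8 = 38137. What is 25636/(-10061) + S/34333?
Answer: -3949731644/345424313 ≈ -11.434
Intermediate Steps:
S = -305096 (S = -8*38137 = -305096)
25636/(-10061) + S/34333 = 25636/(-10061) - 305096/34333 = 25636*(-1/10061) - 305096*1/34333 = -25636/10061 - 305096/34333 = -3949731644/345424313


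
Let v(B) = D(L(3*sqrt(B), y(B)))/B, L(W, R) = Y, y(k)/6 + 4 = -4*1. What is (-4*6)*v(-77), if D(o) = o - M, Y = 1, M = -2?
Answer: 72/77 ≈ 0.93507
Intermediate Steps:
y(k) = -48 (y(k) = -24 + 6*(-4*1) = -24 + 6*(-4) = -24 - 24 = -48)
L(W, R) = 1
D(o) = 2 + o (D(o) = o - 1*(-2) = o + 2 = 2 + o)
v(B) = 3/B (v(B) = (2 + 1)/B = 3/B)
(-4*6)*v(-77) = (-4*6)*(3/(-77)) = -72*(-1)/77 = -24*(-3/77) = 72/77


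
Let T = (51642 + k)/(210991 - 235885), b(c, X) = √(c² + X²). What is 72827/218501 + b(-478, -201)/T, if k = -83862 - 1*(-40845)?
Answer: 72827/218501 - 8298*√268885/2875 ≈ -1496.3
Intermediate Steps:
k = -43017 (k = -83862 + 40845 = -43017)
b(c, X) = √(X² + c²)
T = -2875/8298 (T = (51642 - 43017)/(210991 - 235885) = 8625/(-24894) = 8625*(-1/24894) = -2875/8298 ≈ -0.34647)
72827/218501 + b(-478, -201)/T = 72827/218501 + √((-201)² + (-478)²)/(-2875/8298) = 72827*(1/218501) + √(40401 + 228484)*(-8298/2875) = 72827/218501 + √268885*(-8298/2875) = 72827/218501 - 8298*√268885/2875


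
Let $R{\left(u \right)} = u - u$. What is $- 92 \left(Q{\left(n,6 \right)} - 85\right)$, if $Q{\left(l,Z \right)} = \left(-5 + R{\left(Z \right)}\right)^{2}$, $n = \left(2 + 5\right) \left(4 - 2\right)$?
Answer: $5520$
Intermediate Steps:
$R{\left(u \right)} = 0$
$n = 14$ ($n = 7 \cdot 2 = 14$)
$Q{\left(l,Z \right)} = 25$ ($Q{\left(l,Z \right)} = \left(-5 + 0\right)^{2} = \left(-5\right)^{2} = 25$)
$- 92 \left(Q{\left(n,6 \right)} - 85\right) = - 92 \left(25 - 85\right) = \left(-92\right) \left(-60\right) = 5520$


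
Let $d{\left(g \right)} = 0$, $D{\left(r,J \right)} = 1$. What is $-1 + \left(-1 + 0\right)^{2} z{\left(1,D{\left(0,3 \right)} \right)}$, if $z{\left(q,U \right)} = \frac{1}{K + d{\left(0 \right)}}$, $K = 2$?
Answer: $- \frac{1}{2} \approx -0.5$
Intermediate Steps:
$z{\left(q,U \right)} = \frac{1}{2}$ ($z{\left(q,U \right)} = \frac{1}{2 + 0} = \frac{1}{2}$)
$-1 + \left(-1 + 0\right)^{2} z{\left(1,D{\left(0,3 \right)} \right)} = -1 + \left(-1 + 0\right)^{2} \cdot \frac{1}{2} = -1 + \left(-1\right)^{2} \cdot \frac{1}{2} = -1 + 1 \cdot \frac{1}{2} = -1 + \frac{1}{2} = - \frac{1}{2}$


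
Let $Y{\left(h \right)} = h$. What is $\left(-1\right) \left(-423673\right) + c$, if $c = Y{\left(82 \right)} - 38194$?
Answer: $385561$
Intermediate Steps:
$c = -38112$ ($c = 82 - 38194 = -38112$)
$\left(-1\right) \left(-423673\right) + c = \left(-1\right) \left(-423673\right) - 38112 = 423673 - 38112 = 385561$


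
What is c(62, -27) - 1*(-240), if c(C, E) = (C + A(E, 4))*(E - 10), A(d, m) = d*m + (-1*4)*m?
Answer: 2534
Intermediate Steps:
A(d, m) = -4*m + d*m (A(d, m) = d*m - 4*m = -4*m + d*m)
c(C, E) = (-10 + E)*(-16 + C + 4*E) (c(C, E) = (C + 4*(-4 + E))*(E - 10) = (C + (-16 + 4*E))*(-10 + E) = (-16 + C + 4*E)*(-10 + E) = (-10 + E)*(-16 + C + 4*E))
c(62, -27) - 1*(-240) = (160 - 56*(-27) - 10*62 + 4*(-27)² + 62*(-27)) - 1*(-240) = (160 + 1512 - 620 + 4*729 - 1674) + 240 = (160 + 1512 - 620 + 2916 - 1674) + 240 = 2294 + 240 = 2534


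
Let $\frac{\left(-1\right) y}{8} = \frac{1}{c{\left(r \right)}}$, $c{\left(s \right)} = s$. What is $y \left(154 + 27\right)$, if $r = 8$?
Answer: $-181$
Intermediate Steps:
$y = -1$ ($y = - \frac{8}{8} = \left(-8\right) \frac{1}{8} = -1$)
$y \left(154 + 27\right) = - (154 + 27) = \left(-1\right) 181 = -181$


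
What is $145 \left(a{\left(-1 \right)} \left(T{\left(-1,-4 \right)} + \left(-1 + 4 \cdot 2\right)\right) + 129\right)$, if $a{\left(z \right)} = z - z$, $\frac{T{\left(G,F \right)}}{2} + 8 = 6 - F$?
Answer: $18705$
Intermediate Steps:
$T{\left(G,F \right)} = -4 - 2 F$ ($T{\left(G,F \right)} = -16 + 2 \left(6 - F\right) = -16 - \left(-12 + 2 F\right) = -4 - 2 F$)
$a{\left(z \right)} = 0$
$145 \left(a{\left(-1 \right)} \left(T{\left(-1,-4 \right)} + \left(-1 + 4 \cdot 2\right)\right) + 129\right) = 145 \left(0 \left(\left(-4 - -8\right) + \left(-1 + 4 \cdot 2\right)\right) + 129\right) = 145 \left(0 \left(\left(-4 + 8\right) + \left(-1 + 8\right)\right) + 129\right) = 145 \left(0 \left(4 + 7\right) + 129\right) = 145 \left(0 \cdot 11 + 129\right) = 145 \left(0 + 129\right) = 145 \cdot 129 = 18705$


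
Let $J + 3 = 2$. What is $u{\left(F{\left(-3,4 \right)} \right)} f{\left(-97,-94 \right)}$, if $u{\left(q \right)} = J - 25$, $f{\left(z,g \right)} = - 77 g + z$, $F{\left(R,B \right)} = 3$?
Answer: $-185666$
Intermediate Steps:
$J = -1$ ($J = -3 + 2 = -1$)
$f{\left(z,g \right)} = z - 77 g$
$u{\left(q \right)} = -26$ ($u{\left(q \right)} = -1 - 25 = -26$)
$u{\left(F{\left(-3,4 \right)} \right)} f{\left(-97,-94 \right)} = - 26 \left(-97 - -7238\right) = - 26 \left(-97 + 7238\right) = \left(-26\right) 7141 = -185666$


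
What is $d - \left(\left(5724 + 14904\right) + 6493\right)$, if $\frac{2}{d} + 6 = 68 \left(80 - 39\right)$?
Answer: $- \frac{37725310}{1391} \approx -27121.0$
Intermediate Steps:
$d = \frac{1}{1391}$ ($d = \frac{2}{-6 + 68 \left(80 - 39\right)} = \frac{2}{-6 + 68 \cdot 41} = \frac{2}{-6 + 2788} = \frac{2}{2782} = 2 \cdot \frac{1}{2782} = \frac{1}{1391} \approx 0.00071891$)
$d - \left(\left(5724 + 14904\right) + 6493\right) = \frac{1}{1391} - \left(\left(5724 + 14904\right) + 6493\right) = \frac{1}{1391} - \left(20628 + 6493\right) = \frac{1}{1391} - 27121 = - \frac{37725310}{1391}$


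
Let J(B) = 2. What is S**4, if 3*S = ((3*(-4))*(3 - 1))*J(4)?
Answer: 65536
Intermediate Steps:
S = -16 (S = (((3*(-4))*(3 - 1))*2)/3 = (-12*2*2)/3 = (-24*2)/3 = (1/3)*(-48) = -16)
S**4 = (-16)**4 = 65536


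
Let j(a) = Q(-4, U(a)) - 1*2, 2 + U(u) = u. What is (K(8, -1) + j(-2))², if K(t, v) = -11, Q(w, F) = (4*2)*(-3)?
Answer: 1369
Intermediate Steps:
U(u) = -2 + u
Q(w, F) = -24 (Q(w, F) = 8*(-3) = -24)
j(a) = -26 (j(a) = -24 - 1*2 = -24 - 2 = -26)
(K(8, -1) + j(-2))² = (-11 - 26)² = (-37)² = 1369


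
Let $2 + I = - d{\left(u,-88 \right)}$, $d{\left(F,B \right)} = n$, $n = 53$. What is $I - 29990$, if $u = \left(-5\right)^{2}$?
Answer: $-30045$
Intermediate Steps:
$u = 25$
$d{\left(F,B \right)} = 53$
$I = -55$ ($I = -2 - 53 = -55$)
$I - 29990 = -55 - 29990 = -30045$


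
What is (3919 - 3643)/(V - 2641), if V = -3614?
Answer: -92/2085 ≈ -0.044125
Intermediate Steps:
(3919 - 3643)/(V - 2641) = (3919 - 3643)/(-3614 - 2641) = 276/(-6255) = 276*(-1/6255) = -92/2085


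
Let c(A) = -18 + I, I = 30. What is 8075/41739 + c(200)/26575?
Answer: 215093993/1109213925 ≈ 0.19392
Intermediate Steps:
c(A) = 12 (c(A) = -18 + 30 = 12)
8075/41739 + c(200)/26575 = 8075/41739 + 12/26575 = 215093993/1109213925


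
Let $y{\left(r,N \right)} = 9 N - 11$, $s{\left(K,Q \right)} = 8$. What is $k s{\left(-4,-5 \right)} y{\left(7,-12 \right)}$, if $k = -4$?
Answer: $3808$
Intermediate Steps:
$y{\left(r,N \right)} = -11 + 9 N$
$k s{\left(-4,-5 \right)} y{\left(7,-12 \right)} = \left(-4\right) 8 \left(-11 + 9 \left(-12\right)\right) = - 32 \left(-11 - 108\right) = \left(-32\right) \left(-119\right) = 3808$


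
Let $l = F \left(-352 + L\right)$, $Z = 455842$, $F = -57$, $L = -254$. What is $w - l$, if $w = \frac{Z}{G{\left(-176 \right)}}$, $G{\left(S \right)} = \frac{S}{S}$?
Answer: $421300$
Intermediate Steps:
$G{\left(S \right)} = 1$
$w = 455842$ ($w = \frac{455842}{1} = 455842 \cdot 1 = 455842$)
$l = 34542$ ($l = - 57 \left(-352 - 254\right) = \left(-57\right) \left(-606\right) = 34542$)
$w - l = 455842 - 34542 = 421300$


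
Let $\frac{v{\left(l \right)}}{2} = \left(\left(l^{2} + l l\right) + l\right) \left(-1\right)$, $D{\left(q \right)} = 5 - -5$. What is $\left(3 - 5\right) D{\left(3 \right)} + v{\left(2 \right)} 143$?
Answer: $-2880$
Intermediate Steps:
$D{\left(q \right)} = 10$ ($D{\left(q \right)} = 5 + 5 = 10$)
$v{\left(l \right)} = - 4 l^{2} - 2 l$ ($v{\left(l \right)} = 2 \left(\left(l^{2} + l l\right) + l\right) \left(-1\right) = 2 \left(\left(l^{2} + l^{2}\right) + l\right) \left(-1\right) = 2 \left(2 l^{2} + l\right) \left(-1\right) = 2 \left(l + 2 l^{2}\right) \left(-1\right) = 2 \left(- l - 2 l^{2}\right) = - 4 l^{2} - 2 l$)
$\left(3 - 5\right) D{\left(3 \right)} + v{\left(2 \right)} 143 = \left(3 - 5\right) 10 + \left(-2\right) 2 \left(1 + 2 \cdot 2\right) 143 = \left(-2\right) 10 + \left(-2\right) 2 \left(1 + 4\right) 143 = -20 + \left(-2\right) 2 \cdot 5 \cdot 143 = -20 - 2860 = -2880$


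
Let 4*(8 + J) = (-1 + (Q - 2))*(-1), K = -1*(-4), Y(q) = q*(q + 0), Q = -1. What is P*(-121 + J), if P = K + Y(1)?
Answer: -640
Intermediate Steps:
Y(q) = q² (Y(q) = q*q = q²)
K = 4
J = -7 (J = -8 + ((-1 + (-1 - 2))*(-1))/4 = -8 + ((-1 - 3)*(-1))/4 = -8 + (-4*(-1))/4 = -8 + (¼)*4 = -8 + 1 = -7)
P = 5 (P = 4 + 1² = 4 + 1 = 5)
P*(-121 + J) = 5*(-121 - 7) = 5*(-128) = -640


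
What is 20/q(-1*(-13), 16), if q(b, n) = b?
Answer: 20/13 ≈ 1.5385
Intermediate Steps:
20/q(-1*(-13), 16) = 20/((-1*(-13))) = 20/13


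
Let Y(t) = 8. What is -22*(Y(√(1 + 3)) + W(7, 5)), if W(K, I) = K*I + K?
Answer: -1100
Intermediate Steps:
W(K, I) = K + I*K (W(K, I) = I*K + K = K + I*K)
-22*(Y(√(1 + 3)) + W(7, 5)) = -22*(8 + 7*(1 + 5)) = -22*(8 + 7*6) = -22*(8 + 42) = -22*50 = -1100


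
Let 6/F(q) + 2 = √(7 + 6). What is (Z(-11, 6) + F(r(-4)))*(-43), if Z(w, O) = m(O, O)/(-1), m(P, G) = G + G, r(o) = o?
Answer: 1376/3 - 86*√13/3 ≈ 355.31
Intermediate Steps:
m(P, G) = 2*G
F(q) = 6/(-2 + √13) (F(q) = 6/(-2 + √(7 + 6)) = 6/(-2 + √13))
Z(w, O) = -2*O (Z(w, O) = (2*O)/(-1) = (2*O)*(-1) = -2*O)
(Z(-11, 6) + F(r(-4)))*(-43) = (-2*6 + (4/3 + 2*√13/3))*(-43) = (-12 + (4/3 + 2*√13/3))*(-43) = (-32/3 + 2*√13/3)*(-43) = 1376/3 - 86*√13/3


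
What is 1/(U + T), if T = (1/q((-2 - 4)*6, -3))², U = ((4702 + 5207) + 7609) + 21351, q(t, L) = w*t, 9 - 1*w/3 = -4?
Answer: 1971216/76619194705 ≈ 2.5727e-5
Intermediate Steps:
w = 39 (w = 27 - 3*(-4) = 27 + 12 = 39)
q(t, L) = 39*t
U = 38869 (U = (9909 + 7609) + 21351 = 17518 + 21351 = 38869)
T = 1/1971216 (T = (1/(39*((-2 - 4)*6)))² = (1/(39*(-6*6)))² = (1/(39*(-36)))² = (1/(-1404))² = (-1/1404)² = 1/1971216 ≈ 5.0730e-7)
1/(U + T) = 1/(38869 + 1/1971216) = 1/(76619194705/1971216) = 1971216/76619194705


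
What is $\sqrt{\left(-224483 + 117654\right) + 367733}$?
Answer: $2 \sqrt{65226} \approx 510.79$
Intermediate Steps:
$\sqrt{\left(-224483 + 117654\right) + 367733} = \sqrt{-106829 + 367733} = \sqrt{260904} = 2 \sqrt{65226}$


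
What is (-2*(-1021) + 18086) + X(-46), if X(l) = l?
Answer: 20082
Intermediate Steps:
(-2*(-1021) + 18086) + X(-46) = (-2*(-1021) + 18086) - 46 = (2042 + 18086) - 46 = 20128 - 46 = 20082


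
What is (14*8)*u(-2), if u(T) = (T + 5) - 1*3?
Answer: 0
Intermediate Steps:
u(T) = 2 + T (u(T) = (5 + T) - 3 = 2 + T)
(14*8)*u(-2) = (14*8)*(2 - 2) = 112*0 = 0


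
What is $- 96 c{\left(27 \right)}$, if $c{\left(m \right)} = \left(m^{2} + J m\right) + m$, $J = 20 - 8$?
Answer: $-103680$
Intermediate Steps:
$J = 12$
$c{\left(m \right)} = m^{2} + 13 m$ ($c{\left(m \right)} = \left(m^{2} + 12 m\right) + m = m^{2} + 13 m$)
$- 96 c{\left(27 \right)} = - 96 \cdot 27 \left(13 + 27\right) = - 96 \cdot 27 \cdot 40 = \left(-96\right) 1080 = -103680$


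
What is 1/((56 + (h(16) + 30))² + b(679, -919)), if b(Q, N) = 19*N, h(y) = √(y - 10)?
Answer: -3353/33668659 - 172*√6/101005977 ≈ -0.00010376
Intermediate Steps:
h(y) = √(-10 + y)
1/((56 + (h(16) + 30))² + b(679, -919)) = 1/((56 + (√(-10 + 16) + 30))² + 19*(-919)) = 1/((56 + (√6 + 30))² - 17461) = 1/((56 + (30 + √6))² - 17461) = 1/((86 + √6)² - 17461) = 1/(-17461 + (86 + √6)²)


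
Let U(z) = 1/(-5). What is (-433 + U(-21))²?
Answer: 4691556/25 ≈ 1.8766e+5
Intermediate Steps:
U(z) = -⅕
(-433 + U(-21))² = (-433 - ⅕)² = (-2166/5)² = 4691556/25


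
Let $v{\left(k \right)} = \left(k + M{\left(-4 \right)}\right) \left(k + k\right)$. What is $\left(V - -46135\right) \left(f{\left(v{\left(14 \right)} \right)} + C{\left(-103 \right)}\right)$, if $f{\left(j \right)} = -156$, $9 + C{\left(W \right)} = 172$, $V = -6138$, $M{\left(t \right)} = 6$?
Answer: $279979$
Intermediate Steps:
$v{\left(k \right)} = 2 k \left(6 + k\right)$ ($v{\left(k \right)} = \left(k + 6\right) \left(k + k\right) = \left(6 + k\right) 2 k = 2 k \left(6 + k\right)$)
$C{\left(W \right)} = 163$ ($C{\left(W \right)} = -9 + 172 = 163$)
$\left(V - -46135\right) \left(f{\left(v{\left(14 \right)} \right)} + C{\left(-103 \right)}\right) = \left(-6138 - -46135\right) \left(-156 + 163\right) = \left(-6138 + 46135\right) 7 = 39997 \cdot 7 = 279979$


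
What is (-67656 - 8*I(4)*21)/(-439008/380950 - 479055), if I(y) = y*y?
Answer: 1488752600/10138691181 ≈ 0.14684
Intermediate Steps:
I(y) = y**2
(-67656 - 8*I(4)*21)/(-439008/380950 - 479055) = (-67656 - 8*4**2*21)/(-439008/380950 - 479055) = (-67656 - 8*16*21)/(-439008*1/380950 - 479055) = (-67656 - 128*21)/(-219504/190475 - 479055) = (-67656 - 2688)/(-91248220629/190475) = -70344*(-190475/91248220629) = 1488752600/10138691181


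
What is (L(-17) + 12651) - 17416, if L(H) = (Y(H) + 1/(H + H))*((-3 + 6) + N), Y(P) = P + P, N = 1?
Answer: -83319/17 ≈ -4901.1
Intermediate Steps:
Y(P) = 2*P
L(H) = 2/H + 8*H (L(H) = (2*H + 1/(H + H))*((-3 + 6) + 1) = (2*H + 1/(2*H))*(3 + 1) = (2*H + 1/(2*H))*4 = (1/(2*H) + 2*H)*4 = 2/H + 8*H)
(L(-17) + 12651) - 17416 = ((2/(-17) + 8*(-17)) + 12651) - 17416 = ((2*(-1/17) - 136) + 12651) - 17416 = ((-2/17 - 136) + 12651) - 17416 = (-2314/17 + 12651) - 17416 = 212753/17 - 17416 = -83319/17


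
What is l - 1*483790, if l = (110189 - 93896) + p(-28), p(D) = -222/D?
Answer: -6544847/14 ≈ -4.6749e+5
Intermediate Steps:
l = 228213/14 (l = (110189 - 93896) - 222/(-28) = 16293 - 222*(-1/28) = 16293 + 111/14 = 228213/14 ≈ 16301.)
l - 1*483790 = 228213/14 - 1*483790 = 228213/14 - 483790 = -6544847/14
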